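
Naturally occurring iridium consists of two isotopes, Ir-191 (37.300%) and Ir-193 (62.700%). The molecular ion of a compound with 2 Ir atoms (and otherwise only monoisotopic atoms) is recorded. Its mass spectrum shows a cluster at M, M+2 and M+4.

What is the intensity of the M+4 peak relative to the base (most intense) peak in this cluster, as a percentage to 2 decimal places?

Term probabilities: M 0.1391, M+2 0.4677, M+4 0.3931. Base peak = M+2.
P(M+2) = C(2,1) × 0.37300^1 × 0.62700^1 = 2 × 0.3730 × 0.6270 = 0.467742 (base)
P(M+4) = C(2,2) × 0.37300^0 × 0.62700^2 = 1 × 1.0000 × 0.393129 = 0.393129
Relative intensity = 0.393129 / 0.467742 × 100 = 84.05

84.05%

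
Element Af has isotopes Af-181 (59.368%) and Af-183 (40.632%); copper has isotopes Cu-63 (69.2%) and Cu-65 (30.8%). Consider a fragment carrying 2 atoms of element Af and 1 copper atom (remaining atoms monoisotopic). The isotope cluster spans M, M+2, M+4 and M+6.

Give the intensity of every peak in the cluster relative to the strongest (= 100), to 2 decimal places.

Element Af pattern (n=2): 0.35245594 : 0.48244812 : 0.16509594
Copper pattern (n=1): 0.6920 : 0.3080
Convolve the two distributions (both contribute in 2-u steps):
  M: 0.35245594×0.6920 = 0.243900
  M+2: 0.35245594×0.3080 + 0.48244812×0.6920 = 0.442411
  M+4: 0.48244812×0.3080 + 0.16509594×0.6920 = 0.262840
  M+6: 0.16509594×0.3080 = 0.050850
Scale to base peak (0.442411) = 100: 55.13 : 100.00 : 59.41 : 11.49

55.13 : 100.00 : 59.41 : 11.49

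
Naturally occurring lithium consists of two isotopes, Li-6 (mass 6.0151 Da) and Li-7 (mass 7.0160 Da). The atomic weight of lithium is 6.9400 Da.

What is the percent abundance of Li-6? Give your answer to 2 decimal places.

7.59%

With x = fraction of Li-6 (so Li-7 is 1 − x):
6.0151·x + 7.0160·(1 − x) = 6.9400
(6.0151 − 7.0160)·x = 6.9400 − 7.0160
x = -0.0760 / -1.0009 = 0.07593 → 7.59% Li-6, 92.41% Li-7.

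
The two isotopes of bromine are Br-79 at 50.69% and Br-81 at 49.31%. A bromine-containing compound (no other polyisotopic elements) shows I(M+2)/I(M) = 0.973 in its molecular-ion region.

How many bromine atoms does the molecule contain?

1

The M+2/M ratio from n Br atoms is n · q/p = n · 0.4931/0.5069.
n = 0.973 × 0.5069/0.4931 = 1.00 ≈ 1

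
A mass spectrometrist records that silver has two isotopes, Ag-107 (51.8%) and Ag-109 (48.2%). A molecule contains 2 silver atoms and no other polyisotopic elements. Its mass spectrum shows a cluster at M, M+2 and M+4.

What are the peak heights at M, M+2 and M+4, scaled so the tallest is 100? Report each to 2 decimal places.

53.73 : 100.00 : 46.53

The 2 Ag atoms are independent, so intensities follow the terms of (0.518 + 0.482)^2.
P(M) = 0.518^2 = 0.268324
P(M+2) = 2 × 0.518^1 × 0.482^1 = 0.499352
P(M+4) = 0.482^2 = 0.232324
The M+2 peak is largest (0.499352); scaling to 100 gives 53.73 : 100.00 : 46.53.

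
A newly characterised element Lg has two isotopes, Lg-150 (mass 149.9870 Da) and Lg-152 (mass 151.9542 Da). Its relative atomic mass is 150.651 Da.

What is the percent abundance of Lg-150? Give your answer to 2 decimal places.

66.25%

With x = fraction of Lg-150 (so Lg-152 is 1 − x):
149.9870·x + 151.9542·(1 − x) = 150.651
(149.9870 − 151.9542)·x = 150.651 − 151.9542
x = -1.3032 / -1.9672 = 0.66246 → 66.25% Lg-150, 33.75% Lg-152.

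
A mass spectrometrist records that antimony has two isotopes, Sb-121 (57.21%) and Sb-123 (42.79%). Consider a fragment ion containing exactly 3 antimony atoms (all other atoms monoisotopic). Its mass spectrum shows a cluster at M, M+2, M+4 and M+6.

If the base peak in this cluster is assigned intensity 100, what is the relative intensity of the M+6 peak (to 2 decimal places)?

18.65

Term probabilities: M 0.1872, M+2 0.4202, M+4 0.3143, M+6 0.0783. Base peak = M+2.
P(M+2) = C(3,1) × 0.5721^2 × 0.4279^1 = 3 × 0.32729841 × 0.4279 = 0.420153 (base)
P(M+6) = C(3,3) × 0.5721^0 × 0.4279^3 = 1 × 1.0000 × 0.07834781 = 0.078348
Relative intensity = 0.078348 / 0.420153 × 100 = 18.65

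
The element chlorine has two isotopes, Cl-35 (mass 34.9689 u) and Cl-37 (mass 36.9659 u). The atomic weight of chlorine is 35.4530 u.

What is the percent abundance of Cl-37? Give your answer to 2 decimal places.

24.24%

Let x be the fractional abundance of Cl-35; then Cl-37 has abundance 1 − x.
34.9689·x + 36.9659·(1 − x) = 35.4530
(34.9689 − 36.9659)·x = 35.4530 − 36.9659
x = -1.5129 / -1.9970 = 0.75759 → 75.76% Cl-35, 24.24% Cl-37.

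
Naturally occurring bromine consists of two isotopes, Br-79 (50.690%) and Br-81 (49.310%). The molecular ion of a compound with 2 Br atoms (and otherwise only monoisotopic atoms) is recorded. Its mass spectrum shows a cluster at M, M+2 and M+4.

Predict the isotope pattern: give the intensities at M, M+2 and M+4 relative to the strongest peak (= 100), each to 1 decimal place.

Each Br atom is independently Br-79 (p = 0.50690) or Br-81 (q = 0.49310); the cluster is the binomial expansion (p + q)^2.
P(M) = 0.50690^2 = 0.256948
P(M+2) = 2 × 0.50690^1 × 0.49310^1 = 0.499905
P(M+4) = 0.49310^2 = 0.243148
The M+2 peak is largest (0.499905); scaling to 100 gives 51.4 : 100.0 : 48.6.

51.4 : 100.0 : 48.6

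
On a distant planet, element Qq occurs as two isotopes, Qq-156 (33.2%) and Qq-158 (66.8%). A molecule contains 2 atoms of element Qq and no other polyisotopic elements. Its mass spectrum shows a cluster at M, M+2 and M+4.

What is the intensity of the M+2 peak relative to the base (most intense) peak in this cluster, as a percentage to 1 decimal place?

Binomial terms of (0.332 + 0.668)^2: M 0.1102, M+2 0.4436, M+4 0.4462 → M+4 is the base peak.
P(M+4) = C(2,2) × 0.332^0 × 0.668^2 = 1 × 1.0000 × 0.446224 = 0.446224 (base)
P(M+2) = C(2,1) × 0.332^1 × 0.668^1 = 2 × 0.3320 × 0.6680 = 0.443552
Relative intensity = 0.443552 / 0.446224 × 100 = 99.4

99.4%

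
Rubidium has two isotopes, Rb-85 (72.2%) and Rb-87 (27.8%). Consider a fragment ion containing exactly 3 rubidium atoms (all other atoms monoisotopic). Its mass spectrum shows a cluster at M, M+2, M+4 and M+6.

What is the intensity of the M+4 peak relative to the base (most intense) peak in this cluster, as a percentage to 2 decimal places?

Term probabilities: M 0.3764, M+2 0.4348, M+4 0.1674, M+6 0.0215. Base peak = M+2.
P(M+2) = C(3,1) × 0.722^2 × 0.278^1 = 3 × 0.521284 × 0.2780 = 0.434751 (base)
P(M+4) = C(3,2) × 0.722^1 × 0.278^2 = 3 × 0.7220 × 0.077284 = 0.167397
Relative intensity = 0.167397 / 0.434751 × 100 = 38.50

38.50%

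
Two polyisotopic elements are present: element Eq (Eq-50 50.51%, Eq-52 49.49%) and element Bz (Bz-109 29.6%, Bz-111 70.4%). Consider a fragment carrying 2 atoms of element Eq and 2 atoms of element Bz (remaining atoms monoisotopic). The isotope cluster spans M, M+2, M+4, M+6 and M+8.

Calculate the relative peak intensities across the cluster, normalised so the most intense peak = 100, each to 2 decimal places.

6.27 : 42.14 : 100.00 : 98.20 : 34.07

Element Eq pattern (n=2): 0.25512601 : 0.49994798 : 0.24492601
Element Bz pattern (n=2): 0.087616 : 0.416768 : 0.495616
Convolve the two distributions (both contribute in 2-u steps):
  M: 0.25512601×0.087616 = 0.022353
  M+2: 0.25512601×0.416768 + 0.49994798×0.087616 = 0.150132
  M+4: 0.25512601×0.495616 + 0.49994798×0.416768 + 0.24492601×0.087616 = 0.356266
  M+6: 0.49994798×0.495616 + 0.24492601×0.416768 = 0.349860
  M+8: 0.24492601×0.495616 = 0.121389
Scale to base peak (0.356266) = 100: 6.27 : 42.14 : 100.00 : 98.20 : 34.07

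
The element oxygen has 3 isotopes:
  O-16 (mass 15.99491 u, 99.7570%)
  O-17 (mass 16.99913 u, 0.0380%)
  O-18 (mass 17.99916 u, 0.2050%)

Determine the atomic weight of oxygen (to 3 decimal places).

15.999 u

The abundance-weighted mean is 0.997570 × 15.99491 + 0.000380 × 16.99913 + 0.002050 × 17.99916
= 15.956042 + 0.006460 + 0.036898 = 15.999400 u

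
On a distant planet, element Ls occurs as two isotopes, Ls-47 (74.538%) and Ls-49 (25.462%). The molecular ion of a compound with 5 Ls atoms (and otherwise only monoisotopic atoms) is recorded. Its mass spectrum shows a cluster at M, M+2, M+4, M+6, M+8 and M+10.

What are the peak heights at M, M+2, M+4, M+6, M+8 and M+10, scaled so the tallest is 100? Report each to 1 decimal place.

58.5 : 100.0 : 68.3 : 23.3 : 4.0 : 0.3

Expanding (0.74538 + 0.25462)^5:
P(M) = 0.74538^5 = 0.230085
P(M+2) = 5 × 0.74538^4 × 0.25462^1 = 0.392983
P(M+4) = 10 × 0.74538^3 × 0.25462^2 = 0.268484
P(M+6) = 10 × 0.74538^2 × 0.25462^3 = 0.091713
P(M+8) = 5 × 0.74538^1 × 0.25462^4 = 0.015665
P(M+10) = 0.25462^5 = 0.001070
The M+2 peak is largest (0.392983); scaling to 100 gives 58.5 : 100.0 : 68.3 : 23.3 : 4.0 : 0.3.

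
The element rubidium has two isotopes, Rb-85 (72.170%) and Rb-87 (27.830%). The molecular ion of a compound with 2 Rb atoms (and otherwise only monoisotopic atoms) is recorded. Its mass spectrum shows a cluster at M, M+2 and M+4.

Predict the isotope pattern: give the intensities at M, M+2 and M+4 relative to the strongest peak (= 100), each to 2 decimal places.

100.00 : 77.12 : 14.87

Each Rb atom is independently Rb-85 (p = 0.72170) or Rb-87 (q = 0.27830); the cluster is the binomial expansion (p + q)^2.
P(M) = 0.72170^2 = 0.520851
P(M+2) = 2 × 0.72170^1 × 0.27830^1 = 0.401698
P(M+4) = 0.27830^2 = 0.077451
The M peak is largest (0.520851); scaling to 100 gives 100.00 : 77.12 : 14.87.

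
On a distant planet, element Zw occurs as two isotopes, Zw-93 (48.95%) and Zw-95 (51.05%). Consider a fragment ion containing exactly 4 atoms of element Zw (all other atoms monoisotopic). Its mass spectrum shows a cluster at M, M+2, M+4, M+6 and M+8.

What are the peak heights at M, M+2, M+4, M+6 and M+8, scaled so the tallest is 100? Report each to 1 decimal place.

15.3 : 63.9 : 100.0 : 69.5 : 18.1

Expanding (0.4895 + 0.5105)^4:
P(M) = 0.4895^4 = 0.057413
P(M+2) = 4 × 0.4895^3 × 0.5105^1 = 0.239505
P(M+4) = 6 × 0.4895^2 × 0.5105^2 = 0.374669
P(M+6) = 4 × 0.4895^1 × 0.5105^3 = 0.260495
P(M+8) = 0.5105^4 = 0.067918
The M+4 peak is largest (0.374669); scaling to 100 gives 15.3 : 63.9 : 100.0 : 69.5 : 18.1.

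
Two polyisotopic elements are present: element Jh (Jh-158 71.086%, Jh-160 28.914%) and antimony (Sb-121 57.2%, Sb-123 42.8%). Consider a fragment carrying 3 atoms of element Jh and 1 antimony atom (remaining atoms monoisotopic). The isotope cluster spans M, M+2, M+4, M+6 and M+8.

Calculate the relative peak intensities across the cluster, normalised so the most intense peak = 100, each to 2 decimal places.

50.80 : 100.00 : 71.60 : 22.28 : 2.56

Element Jh pattern (n=3): 0.35921315 : 0.43832636 : 0.17828782 : 0.02417266
Antimony pattern (n=1): 0.5720 : 0.4280
Convolve the two distributions (both contribute in 2-u steps):
  M: 0.35921315×0.5720 = 0.205470
  M+2: 0.35921315×0.4280 + 0.43832636×0.5720 = 0.404466
  M+4: 0.43832636×0.4280 + 0.17828782×0.5720 = 0.289584
  M+6: 0.17828782×0.4280 + 0.02417266×0.5720 = 0.090134
  M+8: 0.02417266×0.4280 = 0.010346
Scale to base peak (0.404466) = 100: 50.80 : 100.00 : 71.60 : 22.28 : 2.56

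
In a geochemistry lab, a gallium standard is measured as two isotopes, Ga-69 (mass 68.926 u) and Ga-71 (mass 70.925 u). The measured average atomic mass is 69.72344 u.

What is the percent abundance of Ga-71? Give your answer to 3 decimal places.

39.892%

Let x be the fractional abundance of Ga-69; then Ga-71 has abundance 1 − x.
68.926·x + 70.925·(1 − x) = 69.72344
(68.926 − 70.925)·x = 69.72344 − 70.925
x = -1.20156 / -1.999 = 0.60108 → 60.108% Ga-69, 39.892% Ga-71.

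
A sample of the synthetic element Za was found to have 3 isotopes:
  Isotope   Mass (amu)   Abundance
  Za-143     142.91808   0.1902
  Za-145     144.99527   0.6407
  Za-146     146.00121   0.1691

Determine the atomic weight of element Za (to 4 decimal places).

144.7703 amu

Weight each isotope mass by its fractional abundance: 0.1902 × 142.91808 + 0.6407 × 144.99527 + 0.1691 × 146.00121
= 27.183019 + 92.898469 + 24.688805 = 144.770293 amu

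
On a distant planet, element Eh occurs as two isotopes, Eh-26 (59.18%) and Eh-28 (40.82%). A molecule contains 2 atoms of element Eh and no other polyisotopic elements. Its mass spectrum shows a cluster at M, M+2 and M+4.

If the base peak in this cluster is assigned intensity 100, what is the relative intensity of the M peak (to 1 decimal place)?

72.5

(0.5918 + 0.4082)^2 gives M 0.3502, M+2 0.4831, M+4 0.1666; the largest is M+2.
P(M+2) = C(2,1) × 0.5918^1 × 0.4082^1 = 2 × 0.5918 × 0.4082 = 0.483146 (base)
P(M) = C(2,0) × 0.5918^2 × 0.4082^0 = 1 × 0.35022724 × 1.0000 = 0.350227
Relative intensity = 0.350227 / 0.483146 × 100 = 72.5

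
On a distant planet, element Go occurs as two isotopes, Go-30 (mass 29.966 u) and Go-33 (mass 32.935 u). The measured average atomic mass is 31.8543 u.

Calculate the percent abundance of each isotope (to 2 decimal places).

Go-30: 36.40%, Go-33: 63.60%

With x = fraction of Go-30 (so Go-33 is 1 − x):
29.966·x + 32.935·(1 − x) = 31.8543
(29.966 − 32.935)·x = 31.8543 − 32.935
x = -1.0807 / -2.969 = 0.36399 → 36.40% Go-30, 63.60% Go-33.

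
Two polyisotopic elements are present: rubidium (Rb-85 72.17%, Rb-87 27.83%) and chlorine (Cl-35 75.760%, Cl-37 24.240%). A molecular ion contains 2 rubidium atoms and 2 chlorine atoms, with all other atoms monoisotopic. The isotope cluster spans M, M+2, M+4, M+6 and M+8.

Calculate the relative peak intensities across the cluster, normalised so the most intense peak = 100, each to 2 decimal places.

70.86 : 100.00 : 52.77 : 12.34 : 1.08

Rubidium pattern (n=2): 0.52085089 : 0.40169822 : 0.07745089
Chlorine pattern (n=2): 0.57395776 : 0.36728448 : 0.05875776
Convolve the two distributions (both contribute in 2-u steps):
  M: 0.52085089×0.57395776 = 0.298946
  M+2: 0.52085089×0.36728448 + 0.40169822×0.57395776 = 0.421858
  M+4: 0.52085089×0.05875776 + 0.40169822×0.36728448 + 0.07745089×0.57395776 = 0.222595
  M+6: 0.40169822×0.05875776 + 0.07745089×0.36728448 = 0.052049
  M+8: 0.07745089×0.05875776 = 0.004551
Scale to base peak (0.421858) = 100: 70.86 : 100.00 : 52.77 : 12.34 : 1.08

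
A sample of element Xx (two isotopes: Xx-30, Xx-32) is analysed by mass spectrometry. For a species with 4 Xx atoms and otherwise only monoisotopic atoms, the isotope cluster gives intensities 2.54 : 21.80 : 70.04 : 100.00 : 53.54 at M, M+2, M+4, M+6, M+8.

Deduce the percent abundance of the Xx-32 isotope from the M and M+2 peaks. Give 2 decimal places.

68.21%

Let p = fractional abundance of Xx-30. I(M+2)/I(M) = [C(4,1)·p^3·(1−p)] / p^4 = 4·(1−p)/p = 21.80/2.54 = 8.5827
(1−p)/p = 8.5827/4 = 2.1457  ⇒  p = 1/(1 + 2.1457) = 0.3179
Xx-30: 31.79%, Xx-32: 68.21%.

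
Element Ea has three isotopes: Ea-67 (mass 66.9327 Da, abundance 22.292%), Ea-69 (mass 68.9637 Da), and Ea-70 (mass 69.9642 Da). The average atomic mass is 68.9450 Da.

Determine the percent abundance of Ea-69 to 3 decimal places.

The remaining 77.708% is split between Ea-69 (fraction x) and Ea-70 (fraction 0.77708 − x).
Substituting: 68.9637x + 69.9642(0.77708 − x) = 54.024362516
(68.9637 − 69.9642)x = -0.34341802  ⇒  x = 0.34325, y = 0.43383
Ea-69: 34.325%, Ea-70: 43.383%.

34.325%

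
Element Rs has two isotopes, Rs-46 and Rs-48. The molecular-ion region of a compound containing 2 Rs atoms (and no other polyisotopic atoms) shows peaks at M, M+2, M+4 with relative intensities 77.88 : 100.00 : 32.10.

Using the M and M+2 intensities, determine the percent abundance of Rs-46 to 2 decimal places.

60.90%

Let p = fractional abundance of Rs-46. I(M+2)/I(M) = [C(2,1)·p^1·(1−p)] / p^2 = 2·(1−p)/p = 100.00/77.88 = 1.2840
(1−p)/p = 1.2840/2 = 0.6420  ⇒  p = 1/(1 + 0.6420) = 0.6090
Rs-46: 60.90%, Rs-48: 39.10%.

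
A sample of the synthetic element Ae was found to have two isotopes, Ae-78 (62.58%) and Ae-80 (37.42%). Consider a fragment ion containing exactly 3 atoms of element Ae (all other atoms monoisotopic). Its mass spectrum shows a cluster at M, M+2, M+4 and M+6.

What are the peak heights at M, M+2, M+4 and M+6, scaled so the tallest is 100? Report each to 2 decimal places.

55.75 : 100.00 : 59.80 : 11.92

Expanding (0.6258 + 0.3742)^3:
P(M) = 0.6258^3 = 0.245079
P(M+2) = 3 × 0.6258^2 × 0.3742^1 = 0.439639
P(M+4) = 3 × 0.6258^1 × 0.3742^2 = 0.262884
P(M+6) = 0.3742^3 = 0.052398
The M+2 peak is largest (0.439639); scaling to 100 gives 55.75 : 100.00 : 59.80 : 11.92.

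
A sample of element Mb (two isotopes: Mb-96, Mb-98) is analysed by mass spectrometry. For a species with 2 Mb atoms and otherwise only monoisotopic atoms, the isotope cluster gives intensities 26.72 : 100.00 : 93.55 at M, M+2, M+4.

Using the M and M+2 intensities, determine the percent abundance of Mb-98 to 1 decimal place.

If p is the fraction of Mb that is Mb-96, then I(M+2)/I(M) = [C(2,1)·p^1·(1−p)] / p^2 = 2·(1−p)/p = 100.00/26.72 = 3.7425
(1−p)/p = 3.7425/2 = 1.8713  ⇒  p = 1/(1 + 1.8713) = 0.3483
Mb-96: 34.8%, Mb-98: 65.2%.

65.2%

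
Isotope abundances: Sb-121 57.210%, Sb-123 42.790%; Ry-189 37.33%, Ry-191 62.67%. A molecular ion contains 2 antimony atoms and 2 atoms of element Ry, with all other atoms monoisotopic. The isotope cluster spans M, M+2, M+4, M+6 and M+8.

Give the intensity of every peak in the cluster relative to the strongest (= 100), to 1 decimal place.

11.9 : 57.8 : 100.0 : 72.5 : 18.8

Antimony pattern (n=2): 0.32729841 : 0.48960318 : 0.18309841
Element Ry pattern (n=2): 0.13935289 : 0.46789422 : 0.39275289
Convolve the two distributions (both contribute in 2-u steps):
  M: 0.32729841×0.13935289 = 0.045610
  M+2: 0.32729841×0.46789422 + 0.48960318×0.13935289 = 0.221369
  M+4: 0.32729841×0.39275289 + 0.48960318×0.46789422 + 0.18309841×0.13935289 = 0.383145
  M+6: 0.48960318×0.39275289 + 0.18309841×0.46789422 = 0.277964
  M+8: 0.18309841×0.39275289 = 0.071912
Scale to base peak (0.383145) = 100: 11.9 : 57.8 : 100.0 : 72.5 : 18.8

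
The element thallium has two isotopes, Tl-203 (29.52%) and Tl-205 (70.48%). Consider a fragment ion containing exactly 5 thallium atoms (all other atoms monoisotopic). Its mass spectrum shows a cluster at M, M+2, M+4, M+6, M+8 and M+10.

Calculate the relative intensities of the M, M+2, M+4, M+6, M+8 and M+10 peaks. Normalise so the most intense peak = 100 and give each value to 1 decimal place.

The 5 Tl atoms are independent, so intensities follow the terms of (0.2952 + 0.7048)^5.
P(M) = 0.2952^5 = 0.002242
P(M+2) = 5 × 0.2952^4 × 0.7048^1 = 0.026761
P(M+4) = 10 × 0.2952^3 × 0.7048^2 = 0.127785
P(M+6) = 10 × 0.2952^2 × 0.7048^3 = 0.305092
P(M+8) = 5 × 0.2952^1 × 0.7048^4 = 0.364208
P(M+10) = 0.7048^5 = 0.173912
The M+8 peak is largest (0.364208); scaling to 100 gives 0.6 : 7.3 : 35.1 : 83.8 : 100.0 : 47.8.

0.6 : 7.3 : 35.1 : 83.8 : 100.0 : 47.8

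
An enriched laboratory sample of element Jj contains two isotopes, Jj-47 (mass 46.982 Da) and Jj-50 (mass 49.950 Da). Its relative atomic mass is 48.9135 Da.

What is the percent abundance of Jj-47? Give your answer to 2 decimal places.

Writing the weighted mean with unknown fraction x of Jj-47:
46.982·x + 49.950·(1 − x) = 48.9135
(46.982 − 49.950)·x = 48.9135 − 49.950
x = -1.0365 / -2.968 = 0.34923 → 34.92% Jj-47, 65.08% Jj-50.

34.92%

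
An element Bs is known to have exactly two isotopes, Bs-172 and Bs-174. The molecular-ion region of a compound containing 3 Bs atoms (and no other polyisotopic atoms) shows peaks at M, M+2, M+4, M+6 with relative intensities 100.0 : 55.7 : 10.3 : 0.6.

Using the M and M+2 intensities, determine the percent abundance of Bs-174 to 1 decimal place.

15.7%

If p is the fraction of Bs that is Bs-172, then I(M+2)/I(M) = [C(3,1)·p^2·(1−p)] / p^3 = 3·(1−p)/p = 55.7/100.0 = 0.5570
(1−p)/p = 0.5570/3 = 0.1857  ⇒  p = 1/(1 + 0.1857) = 0.8434
Bs-172: 84.3%, Bs-174: 15.7%.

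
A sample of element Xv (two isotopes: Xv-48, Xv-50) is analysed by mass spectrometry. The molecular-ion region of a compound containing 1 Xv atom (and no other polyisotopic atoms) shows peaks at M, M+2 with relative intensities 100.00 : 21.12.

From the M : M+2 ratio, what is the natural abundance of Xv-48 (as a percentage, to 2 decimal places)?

Write p for the Xv-48 fraction. I(M+2)/I(M) = [C(1,1)·p^0·(1−p)] / p^1 = 1·(1−p)/p = 21.12/100.00 = 0.2112
(1−p)/p = 0.2112/1 = 0.2112  ⇒  p = 1/(1 + 0.2112) = 0.8256
Xv-48: 82.56%, Xv-50: 17.44%.

82.56%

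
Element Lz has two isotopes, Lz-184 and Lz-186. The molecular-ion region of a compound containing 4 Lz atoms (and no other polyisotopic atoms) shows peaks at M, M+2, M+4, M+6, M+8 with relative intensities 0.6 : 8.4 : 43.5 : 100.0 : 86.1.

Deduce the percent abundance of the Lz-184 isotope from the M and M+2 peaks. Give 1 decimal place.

22.2%

Write p for the Lz-184 fraction. I(M+2)/I(M) = [C(4,1)·p^3·(1−p)] / p^4 = 4·(1−p)/p = 8.4/0.6 = 14.0000
(1−p)/p = 14.0000/4 = 3.5000  ⇒  p = 1/(1 + 3.5000) = 0.2222
Lz-184: 22.2%, Lz-186: 77.8%.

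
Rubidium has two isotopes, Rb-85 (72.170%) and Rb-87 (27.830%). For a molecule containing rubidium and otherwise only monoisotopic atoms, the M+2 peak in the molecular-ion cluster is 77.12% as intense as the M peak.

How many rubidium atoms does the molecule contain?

2

For n independent Rb atoms, I(M+2)/I(M) = n · (abundance Rb-87) / (abundance Rb-85) = n · 0.27830/0.72170.
n = 0.7712 × 0.72170/0.27830 = 2.00 ≈ 2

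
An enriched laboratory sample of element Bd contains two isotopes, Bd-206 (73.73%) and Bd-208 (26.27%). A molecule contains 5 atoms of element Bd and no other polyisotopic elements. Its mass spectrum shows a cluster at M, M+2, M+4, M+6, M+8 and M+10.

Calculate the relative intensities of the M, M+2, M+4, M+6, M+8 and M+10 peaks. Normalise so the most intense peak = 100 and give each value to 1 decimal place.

56.1 : 100.0 : 71.3 : 25.4 : 4.5 : 0.3

The 5 Bd atoms are independent, so intensities follow the terms of (0.7373 + 0.2627)^5.
P(M) = 0.7373^5 = 0.217882
P(M+2) = 5 × 0.7373^4 × 0.2627^1 = 0.388157
P(M+4) = 10 × 0.7373^3 × 0.2627^2 = 0.276600
P(M+6) = 10 × 0.7373^2 × 0.2627^3 = 0.098553
P(M+8) = 5 × 0.7373^1 × 0.2627^4 = 0.017557
P(M+10) = 0.2627^5 = 0.001251
The M+2 peak is largest (0.388157); scaling to 100 gives 56.1 : 100.0 : 71.3 : 25.4 : 4.5 : 0.3.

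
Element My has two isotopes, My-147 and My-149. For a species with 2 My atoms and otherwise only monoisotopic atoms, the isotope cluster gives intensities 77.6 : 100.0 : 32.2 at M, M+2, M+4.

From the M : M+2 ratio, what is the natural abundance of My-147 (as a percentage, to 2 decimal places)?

60.82%

Let p = fractional abundance of My-147. I(M+2)/I(M) = [C(2,1)·p^1·(1−p)] / p^2 = 2·(1−p)/p = 100.0/77.6 = 1.2887
(1−p)/p = 1.2887/2 = 0.6443  ⇒  p = 1/(1 + 0.6443) = 0.6082
My-147: 60.82%, My-149: 39.18%.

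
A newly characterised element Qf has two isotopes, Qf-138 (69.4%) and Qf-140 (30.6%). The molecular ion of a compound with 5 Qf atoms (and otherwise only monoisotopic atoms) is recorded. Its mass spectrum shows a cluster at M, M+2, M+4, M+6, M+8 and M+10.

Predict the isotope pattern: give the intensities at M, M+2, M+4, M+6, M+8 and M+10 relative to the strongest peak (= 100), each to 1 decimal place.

The 5 Qf atoms are independent, so intensities follow the terms of (0.694 + 0.306)^5.
P(M) = 0.694^5 = 0.160989
P(M+2) = 5 × 0.694^4 × 0.306^1 = 0.354919
P(M+4) = 10 × 0.694^3 × 0.306^2 = 0.312983
P(M+6) = 10 × 0.694^2 × 0.306^3 = 0.138001
P(M+8) = 5 × 0.694^1 × 0.306^4 = 0.030424
P(M+10) = 0.306^5 = 0.002683
The M+2 peak is largest (0.354919); scaling to 100 gives 45.4 : 100.0 : 88.2 : 38.9 : 8.6 : 0.8.

45.4 : 100.0 : 88.2 : 38.9 : 8.6 : 0.8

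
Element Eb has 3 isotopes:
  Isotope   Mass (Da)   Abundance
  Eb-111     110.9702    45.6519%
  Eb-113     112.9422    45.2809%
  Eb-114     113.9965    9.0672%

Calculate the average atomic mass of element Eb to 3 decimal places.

112.138 Da

Weight each isotope mass by its fractional abundance: 0.456519 × 110.9702 + 0.452809 × 112.9422 + 0.090672 × 113.9965
= 50.66000 + 51.14124 + 10.33629 = 112.13753 Da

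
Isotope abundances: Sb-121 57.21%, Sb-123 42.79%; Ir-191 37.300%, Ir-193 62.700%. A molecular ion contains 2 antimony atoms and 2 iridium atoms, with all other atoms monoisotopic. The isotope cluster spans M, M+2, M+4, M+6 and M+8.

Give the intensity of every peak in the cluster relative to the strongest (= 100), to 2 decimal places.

11.88 : 57.73 : 100.00 : 72.59 : 18.79

Antimony pattern (n=2): 0.32729841 : 0.48960318 : 0.18309841
Iridium pattern (n=2): 0.139129 : 0.467742 : 0.393129
Convolve the two distributions (both contribute in 2-u steps):
  M: 0.32729841×0.139129 = 0.045537
  M+2: 0.32729841×0.467742 + 0.48960318×0.139129 = 0.221209
  M+4: 0.32729841×0.393129 + 0.48960318×0.467742 + 0.18309841×0.139129 = 0.383153
  M+6: 0.48960318×0.393129 + 0.18309841×0.467742 = 0.278120
  M+8: 0.18309841×0.393129 = 0.071981
Scale to base peak (0.383153) = 100: 11.88 : 57.73 : 100.00 : 72.59 : 18.79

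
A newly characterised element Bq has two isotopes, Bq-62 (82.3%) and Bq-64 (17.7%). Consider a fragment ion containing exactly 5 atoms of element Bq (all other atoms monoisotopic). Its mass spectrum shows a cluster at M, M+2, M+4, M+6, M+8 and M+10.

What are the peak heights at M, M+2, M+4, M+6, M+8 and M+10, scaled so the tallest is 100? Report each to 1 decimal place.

93.0 : 100.0 : 43.0 : 9.3 : 1.0 : 0.0

Each Bq atom is independently Bq-62 (p = 0.823) or Bq-64 (q = 0.177); the cluster is the binomial expansion (p + q)^5.
P(M) = 0.823^5 = 0.377571
P(M+2) = 5 × 0.823^4 × 0.177^1 = 0.406015
P(M+4) = 10 × 0.823^3 × 0.177^2 = 0.174641
P(M+6) = 10 × 0.823^2 × 0.177^3 = 0.037559
P(M+8) = 5 × 0.823^1 × 0.177^4 = 0.004039
P(M+10) = 0.177^5 = 0.000174
The M+2 peak is largest (0.406015); scaling to 100 gives 93.0 : 100.0 : 43.0 : 9.3 : 1.0 : 0.0.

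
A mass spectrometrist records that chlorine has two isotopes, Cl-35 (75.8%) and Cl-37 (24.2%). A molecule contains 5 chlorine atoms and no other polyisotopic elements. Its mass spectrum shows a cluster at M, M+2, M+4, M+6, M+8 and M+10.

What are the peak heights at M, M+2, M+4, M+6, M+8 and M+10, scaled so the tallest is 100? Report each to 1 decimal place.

Each Cl atom is independently Cl-35 (p = 0.758) or Cl-37 (q = 0.242); the cluster is the binomial expansion (p + q)^5.
P(M) = 0.758^5 = 0.250234
P(M+2) = 5 × 0.758^4 × 0.242^1 = 0.399450
P(M+4) = 10 × 0.758^3 × 0.242^2 = 0.255058
P(M+6) = 10 × 0.758^2 × 0.242^3 = 0.081430
P(M+8) = 5 × 0.758^1 × 0.242^4 = 0.012999
P(M+10) = 0.242^5 = 0.000830
The M+2 peak is largest (0.399450); scaling to 100 gives 62.6 : 100.0 : 63.9 : 20.4 : 3.3 : 0.2.

62.6 : 100.0 : 63.9 : 20.4 : 3.3 : 0.2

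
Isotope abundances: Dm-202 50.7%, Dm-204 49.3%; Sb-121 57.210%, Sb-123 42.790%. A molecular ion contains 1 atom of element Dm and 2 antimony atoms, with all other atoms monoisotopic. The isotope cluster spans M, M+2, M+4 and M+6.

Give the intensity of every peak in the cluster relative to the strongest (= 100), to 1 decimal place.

40.5 : 100.0 : 81.6 : 22.0

Element Dm pattern (n=1): 0.5070 : 0.4930
Antimony pattern (n=2): 0.32729841 : 0.48960318 : 0.18309841
Convolve the two distributions (both contribute in 2-u steps):
  M: 0.5070×0.32729841 = 0.165940
  M+2: 0.5070×0.48960318 + 0.4930×0.32729841 = 0.409587
  M+4: 0.5070×0.18309841 + 0.4930×0.48960318 = 0.334205
  M+6: 0.4930×0.18309841 = 0.090268
Scale to base peak (0.409587) = 100: 40.5 : 100.0 : 81.6 : 22.0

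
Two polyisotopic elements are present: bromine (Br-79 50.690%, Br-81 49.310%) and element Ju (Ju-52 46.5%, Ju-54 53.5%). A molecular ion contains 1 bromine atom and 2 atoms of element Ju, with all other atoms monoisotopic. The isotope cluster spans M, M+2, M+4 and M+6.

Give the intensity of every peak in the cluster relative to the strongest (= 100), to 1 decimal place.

Bromine pattern (n=1): 0.5069 : 0.4931
Element Ju pattern (n=2): 0.216225 : 0.49755 : 0.286225
Convolve the two distributions (both contribute in 2-u steps):
  M: 0.5069×0.216225 = 0.109604
  M+2: 0.5069×0.49755 + 0.4931×0.216225 = 0.358829
  M+4: 0.5069×0.286225 + 0.4931×0.49755 = 0.390429
  M+6: 0.4931×0.286225 = 0.141138
Scale to base peak (0.390429) = 100: 28.1 : 91.9 : 100.0 : 36.1

28.1 : 91.9 : 100.0 : 36.1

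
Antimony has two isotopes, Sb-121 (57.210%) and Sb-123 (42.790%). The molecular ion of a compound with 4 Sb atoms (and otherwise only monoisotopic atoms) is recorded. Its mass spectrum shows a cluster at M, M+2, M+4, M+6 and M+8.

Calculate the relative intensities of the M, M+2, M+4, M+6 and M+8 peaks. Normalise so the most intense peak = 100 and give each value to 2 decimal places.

The 4 Sb atoms are independent, so intensities follow the terms of (0.57210 + 0.42790)^4.
P(M) = 0.57210^4 = 0.107124
P(M+2) = 4 × 0.57210^3 × 0.42790^1 = 0.320493
P(M+4) = 6 × 0.57210^2 × 0.42790^2 = 0.359567
P(M+6) = 4 × 0.57210^1 × 0.42790^3 = 0.179291
P(M+8) = 0.42790^4 = 0.033525
The M+4 peak is largest (0.359567); scaling to 100 gives 29.79 : 89.13 : 100.00 : 49.86 : 9.32.

29.79 : 89.13 : 100.00 : 49.86 : 9.32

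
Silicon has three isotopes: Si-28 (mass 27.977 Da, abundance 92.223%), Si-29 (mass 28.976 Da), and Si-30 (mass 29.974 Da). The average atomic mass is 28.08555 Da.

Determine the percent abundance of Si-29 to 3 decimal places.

Let x and y be the fractions of Si-29 and Si-30. Then x + y = 1 − 0.92223 = 0.07777 and 28.976x + 29.974y = 28.08555 − 0.92223×27.977 = 2.28432129.
Substituting: 28.976x + 29.974(0.07777 − x) = 2.28432129
(28.976 − 29.974)x = -0.04675669  ⇒  x = 0.04685, y = 0.03092
Si-29: 4.685%, Si-30: 3.092%.

4.685%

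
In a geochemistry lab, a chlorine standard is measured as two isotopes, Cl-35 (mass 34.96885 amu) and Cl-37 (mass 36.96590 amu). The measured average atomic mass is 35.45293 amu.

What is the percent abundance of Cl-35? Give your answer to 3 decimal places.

75.760%

With x = fraction of Cl-35 (so Cl-37 is 1 − x):
34.96885·x + 36.96590·(1 − x) = 35.45293
(34.96885 − 36.96590)·x = 35.45293 − 36.96590
x = -1.51297 / -1.99705 = 0.75760 → 75.760% Cl-35, 24.240% Cl-37.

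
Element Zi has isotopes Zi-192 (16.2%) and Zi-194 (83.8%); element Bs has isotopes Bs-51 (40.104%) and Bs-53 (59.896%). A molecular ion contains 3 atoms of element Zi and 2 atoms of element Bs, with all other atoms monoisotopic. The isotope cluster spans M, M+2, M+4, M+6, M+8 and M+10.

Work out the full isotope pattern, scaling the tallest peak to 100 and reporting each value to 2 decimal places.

Element Zi pattern (n=3): 0.00425153 : 0.06597742 : 0.34129058 : 0.58848047
Element Bs pattern (n=2): 0.16083308 : 0.48041384 : 0.35875308
Convolve the two distributions (both contribute in 2-u steps):
  M: 0.00425153×0.16083308 = 0.000684
  M+2: 0.00425153×0.48041384 + 0.06597742×0.16083308 = 0.012654
  M+4: 0.00425153×0.35875308 + 0.06597742×0.48041384 + 0.34129058×0.16083308 = 0.088113
  M+6: 0.06597742×0.35875308 + 0.34129058×0.48041384 + 0.58848047×0.16083308 = 0.282277
  M+8: 0.34129058×0.35875308 + 0.58848047×0.48041384 = 0.405153
  M+10: 0.58848047×0.35875308 = 0.211119
Scale to base peak (0.405153) = 100: 0.17 : 3.12 : 21.75 : 69.67 : 100.00 : 52.11

0.17 : 3.12 : 21.75 : 69.67 : 100.00 : 52.11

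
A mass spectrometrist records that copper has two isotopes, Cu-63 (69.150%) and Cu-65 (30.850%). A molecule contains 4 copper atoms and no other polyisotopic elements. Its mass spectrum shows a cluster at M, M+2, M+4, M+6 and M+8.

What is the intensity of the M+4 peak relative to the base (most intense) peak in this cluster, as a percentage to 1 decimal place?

Term probabilities: M 0.2286, M+2 0.4080, M+4 0.2731, M+6 0.0812, M+8 0.0091. Base peak = M+2.
P(M+2) = C(4,1) × 0.69150^3 × 0.30850^1 = 4 × 0.33065611 × 0.3085 = 0.408030 (base)
P(M+4) = C(4,2) × 0.69150^2 × 0.30850^2 = 6 × 0.47817225 × 0.09517225 = 0.273052
Relative intensity = 0.273052 / 0.408030 × 100 = 66.9

66.9%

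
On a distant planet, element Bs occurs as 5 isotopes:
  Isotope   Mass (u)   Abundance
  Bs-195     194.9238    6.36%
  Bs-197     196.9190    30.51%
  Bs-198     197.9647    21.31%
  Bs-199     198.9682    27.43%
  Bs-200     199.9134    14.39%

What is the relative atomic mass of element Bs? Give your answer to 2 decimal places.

Average mass = Σ (abundance × isotope mass) = 0.0636 × 194.9238 + 0.3051 × 196.9190 + 0.2131 × 197.9647 + 0.2743 × 198.9682 + 0.1439 × 199.9134
= 12.39715 + 60.07999 + 42.18628 + 54.57698 + 28.76754 = 198.00794 u

198.01 u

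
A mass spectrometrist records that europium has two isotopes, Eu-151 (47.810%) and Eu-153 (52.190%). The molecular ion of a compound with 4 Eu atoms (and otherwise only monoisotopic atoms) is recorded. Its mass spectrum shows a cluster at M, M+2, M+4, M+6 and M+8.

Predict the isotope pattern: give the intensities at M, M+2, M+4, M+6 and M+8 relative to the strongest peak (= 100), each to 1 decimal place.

Expanding (0.47810 + 0.52190)^4:
P(M) = 0.47810^4 = 0.052249
P(M+2) = 4 × 0.47810^3 × 0.52190^1 = 0.228141
P(M+4) = 6 × 0.47810^2 × 0.52190^2 = 0.373563
P(M+6) = 4 × 0.47810^1 × 0.52190^3 = 0.271857
P(M+8) = 0.52190^4 = 0.074191
The M+4 peak is largest (0.373563); scaling to 100 gives 14.0 : 61.1 : 100.0 : 72.8 : 19.9.

14.0 : 61.1 : 100.0 : 72.8 : 19.9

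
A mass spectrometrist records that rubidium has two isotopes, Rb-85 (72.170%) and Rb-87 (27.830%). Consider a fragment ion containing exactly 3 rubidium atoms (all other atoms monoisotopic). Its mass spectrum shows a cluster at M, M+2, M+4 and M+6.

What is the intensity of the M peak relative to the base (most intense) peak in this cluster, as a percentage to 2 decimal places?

Term probabilities: M 0.3759, M+2 0.4349, M+4 0.1677, M+6 0.0216. Base peak = M+2.
P(M+2) = C(3,1) × 0.72170^2 × 0.27830^1 = 3 × 0.52085089 × 0.2783 = 0.434858 (base)
P(M) = C(3,0) × 0.72170^3 × 0.27830^0 = 1 × 0.37589809 × 1.0000 = 0.375898
Relative intensity = 0.375898 / 0.434858 × 100 = 86.44

86.44%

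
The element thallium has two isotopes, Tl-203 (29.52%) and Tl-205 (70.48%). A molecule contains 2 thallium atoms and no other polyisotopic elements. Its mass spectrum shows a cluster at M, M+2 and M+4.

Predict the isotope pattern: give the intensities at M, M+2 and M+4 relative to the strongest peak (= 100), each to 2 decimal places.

17.54 : 83.77 : 100.00

Expanding (0.2952 + 0.7048)^2:
P(M) = 0.2952^2 = 0.087143
P(M+2) = 2 × 0.2952^1 × 0.7048^1 = 0.416114
P(M+4) = 0.7048^2 = 0.496743
The M+4 peak is largest (0.496743); scaling to 100 gives 17.54 : 83.77 : 100.00.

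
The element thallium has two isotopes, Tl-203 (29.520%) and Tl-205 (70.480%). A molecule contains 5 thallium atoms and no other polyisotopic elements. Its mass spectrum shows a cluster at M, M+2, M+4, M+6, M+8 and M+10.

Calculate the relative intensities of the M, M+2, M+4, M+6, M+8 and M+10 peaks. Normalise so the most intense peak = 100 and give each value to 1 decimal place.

0.6 : 7.3 : 35.1 : 83.8 : 100.0 : 47.8

Expanding (0.29520 + 0.70480)^5:
P(M) = 0.29520^5 = 0.002242
P(M+2) = 5 × 0.29520^4 × 0.70480^1 = 0.026761
P(M+4) = 10 × 0.29520^3 × 0.70480^2 = 0.127785
P(M+6) = 10 × 0.29520^2 × 0.70480^3 = 0.305092
P(M+8) = 5 × 0.29520^1 × 0.70480^4 = 0.364208
P(M+10) = 0.70480^5 = 0.173912
The M+8 peak is largest (0.364208); scaling to 100 gives 0.6 : 7.3 : 35.1 : 83.8 : 100.0 : 47.8.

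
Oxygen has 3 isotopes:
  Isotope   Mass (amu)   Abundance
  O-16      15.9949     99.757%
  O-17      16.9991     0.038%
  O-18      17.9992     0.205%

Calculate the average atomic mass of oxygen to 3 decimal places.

15.999 amu

Average mass = Σ (abundance × isotope mass) = 0.99757 × 15.9949 + 0.00038 × 16.9991 + 0.00205 × 17.9992
= 15.95603 + 0.00646 + 0.03690 = 15.99939 amu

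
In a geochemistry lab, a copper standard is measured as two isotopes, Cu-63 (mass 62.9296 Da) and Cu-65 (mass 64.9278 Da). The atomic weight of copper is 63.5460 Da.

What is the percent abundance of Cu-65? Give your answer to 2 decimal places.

With x = fraction of Cu-63 (so Cu-65 is 1 − x):
62.9296·x + 64.9278·(1 − x) = 63.5460
(62.9296 − 64.9278)·x = 63.5460 − 64.9278
x = -1.3818 / -1.9982 = 0.69152 → 69.15% Cu-63, 30.85% Cu-65.

30.85%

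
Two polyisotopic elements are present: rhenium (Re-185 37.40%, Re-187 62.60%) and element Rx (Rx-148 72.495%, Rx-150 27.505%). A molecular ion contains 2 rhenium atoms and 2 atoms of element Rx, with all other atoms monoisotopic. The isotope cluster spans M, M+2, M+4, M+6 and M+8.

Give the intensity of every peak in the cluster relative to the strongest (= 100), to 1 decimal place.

Rhenium pattern (n=2): 0.139876 : 0.468248 : 0.391876
Element Rx pattern (n=2): 0.5255525 : 0.39879499 : 0.0756525
Convolve the two distributions (both contribute in 2-u steps):
  M: 0.139876×0.5255525 = 0.073512
  M+2: 0.139876×0.39879499 + 0.468248×0.5255525 = 0.301871
  M+4: 0.139876×0.0756525 + 0.468248×0.39879499 + 0.391876×0.5255525 = 0.403268
  M+6: 0.468248×0.0756525 + 0.391876×0.39879499 = 0.191702
  M+8: 0.391876×0.0756525 = 0.029646
Scale to base peak (0.403268) = 100: 18.2 : 74.9 : 100.0 : 47.5 : 7.4

18.2 : 74.9 : 100.0 : 47.5 : 7.4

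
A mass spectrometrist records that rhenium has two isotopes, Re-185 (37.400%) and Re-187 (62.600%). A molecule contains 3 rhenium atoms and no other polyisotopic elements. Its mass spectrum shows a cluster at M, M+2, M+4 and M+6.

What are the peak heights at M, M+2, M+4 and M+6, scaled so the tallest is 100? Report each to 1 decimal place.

Expanding (0.37400 + 0.62600)^3:
P(M) = 0.37400^3 = 0.052314
P(M+2) = 3 × 0.37400^2 × 0.62600^1 = 0.262687
P(M+4) = 3 × 0.37400^1 × 0.62600^2 = 0.439685
P(M+6) = 0.62600^3 = 0.245314
The M+4 peak is largest (0.439685); scaling to 100 gives 11.9 : 59.7 : 100.0 : 55.8.

11.9 : 59.7 : 100.0 : 55.8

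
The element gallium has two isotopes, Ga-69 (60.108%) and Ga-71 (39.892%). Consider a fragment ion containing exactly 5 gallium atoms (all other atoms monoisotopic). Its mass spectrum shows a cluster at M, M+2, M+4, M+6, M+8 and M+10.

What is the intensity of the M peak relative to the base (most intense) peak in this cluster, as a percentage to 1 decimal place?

22.7%

(0.60108 + 0.39892)^5 gives M 0.0785, M+2 0.2604, M+4 0.3456, M+6 0.2294, M+8 0.0761, M+10 0.0101; the largest is M+4.
P(M+4) = C(5,2) × 0.60108^3 × 0.39892^2 = 10 × 0.2171685 × 0.15913717 = 0.345596 (base)
P(M) = C(5,0) × 0.60108^5 × 0.39892^0 = 1 × 0.07846236 × 1.0000 = 0.078462
Relative intensity = 0.078462 / 0.345596 × 100 = 22.7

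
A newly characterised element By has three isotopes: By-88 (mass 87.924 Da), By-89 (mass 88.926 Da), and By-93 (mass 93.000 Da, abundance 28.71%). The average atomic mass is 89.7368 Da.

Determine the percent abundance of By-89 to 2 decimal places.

35.48%

The remaining 71.29% is split between By-88 (fraction x) and By-89 (fraction 0.7129 − x).
Substituting: 87.924x + 88.926(0.7129 − x) = 63.0365
(87.924 − 88.926)x = -0.3588454  ⇒  x = 0.35813, y = 0.35477
By-88: 35.81%, By-89: 35.48%.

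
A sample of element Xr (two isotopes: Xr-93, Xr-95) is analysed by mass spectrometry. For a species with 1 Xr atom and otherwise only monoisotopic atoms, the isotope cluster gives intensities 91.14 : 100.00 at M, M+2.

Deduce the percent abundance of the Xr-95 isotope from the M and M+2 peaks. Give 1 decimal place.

52.3%

If p is the fraction of Xr that is Xr-93, then I(M+2)/I(M) = [C(1,1)·p^0·(1−p)] / p^1 = 1·(1−p)/p = 100.00/91.14 = 1.0972
(1−p)/p = 1.0972/1 = 1.0972  ⇒  p = 1/(1 + 1.0972) = 0.4768
Xr-93: 47.7%, Xr-95: 52.3%.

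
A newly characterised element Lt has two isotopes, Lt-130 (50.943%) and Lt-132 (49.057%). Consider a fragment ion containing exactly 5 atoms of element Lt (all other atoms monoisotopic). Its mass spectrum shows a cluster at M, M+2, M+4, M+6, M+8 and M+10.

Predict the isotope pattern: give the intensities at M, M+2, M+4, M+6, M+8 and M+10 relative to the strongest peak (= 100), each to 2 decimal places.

Each Lt atom is independently Lt-130 (p = 0.50943) or Lt-132 (q = 0.49057); the cluster is the binomial expansion (p + q)^5.
P(M) = 0.50943^5 = 0.034310
P(M+2) = 5 × 0.50943^4 × 0.49057^1 = 0.165200
P(M+4) = 10 × 0.50943^3 × 0.49057^2 = 0.318167
P(M+6) = 10 × 0.50943^2 × 0.49057^3 = 0.306388
P(M+8) = 5 × 0.50943^1 × 0.49057^4 = 0.147523
P(M+10) = 0.49057^5 = 0.028412
The M+4 peak is largest (0.318167); scaling to 100 gives 10.78 : 51.92 : 100.00 : 96.30 : 46.37 : 8.93.

10.78 : 51.92 : 100.00 : 96.30 : 46.37 : 8.93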